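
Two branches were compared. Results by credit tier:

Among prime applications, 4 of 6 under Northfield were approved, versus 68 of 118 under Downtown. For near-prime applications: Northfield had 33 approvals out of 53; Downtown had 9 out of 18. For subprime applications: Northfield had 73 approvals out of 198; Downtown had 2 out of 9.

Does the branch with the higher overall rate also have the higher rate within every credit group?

Prime: Northfield 4/6 = 66.7%, Downtown 68/118 = 57.6% → Northfield
Near-prime: Northfield 33/53 = 62.3%, Downtown 9/18 = 50.0% → Northfield
Subprime: Northfield 73/198 = 36.9%, Downtown 2/9 = 22.2% → Northfield
Overall: Northfield 110/257 = 42.8%, Downtown 79/145 = 54.5% → Downtown
Northfield wins each credit group but Downtown wins overall — the comparison reverses. Northfield's applications skew toward subprime, which has a lower base rate.

No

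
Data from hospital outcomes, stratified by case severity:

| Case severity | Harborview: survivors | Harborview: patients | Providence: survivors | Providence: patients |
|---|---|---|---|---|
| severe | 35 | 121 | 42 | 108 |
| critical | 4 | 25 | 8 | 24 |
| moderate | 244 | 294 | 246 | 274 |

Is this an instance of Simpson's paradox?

No

Severe: Harborview 35/121 = 28.9%, Providence 42/108 = 38.9% → Providence
Critical: Harborview 4/25 = 16.0%, Providence 8/24 = 33.3% → Providence
Moderate: Harborview 244/294 = 83.0%, Providence 246/274 = 89.8% → Providence
Overall: Harborview 283/440 = 64.3%, Providence 296/406 = 72.9% → Providence
Providence wins overall and in every case group — no reversal.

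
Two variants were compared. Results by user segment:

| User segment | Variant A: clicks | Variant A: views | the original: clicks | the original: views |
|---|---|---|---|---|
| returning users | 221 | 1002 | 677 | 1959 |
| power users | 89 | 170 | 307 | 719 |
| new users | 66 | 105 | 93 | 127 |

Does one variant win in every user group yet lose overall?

Returning users: Variant A 221/1002 = 22.1%, the original 677/1959 = 34.6% → the original
Power users: Variant A 89/170 = 52.4%, the original 307/719 = 42.7% → Variant A
New users: Variant A 66/105 = 62.9%, the original 93/127 = 73.2% → the original
Overall: Variant A 376/1277 = 29.4%, the original 1077/2805 = 38.4% → the original
Neither sweeps: Variant A wins 1 of 3 groups, the original wins 2. The original wins overall but not every group — no Simpson reversal.

No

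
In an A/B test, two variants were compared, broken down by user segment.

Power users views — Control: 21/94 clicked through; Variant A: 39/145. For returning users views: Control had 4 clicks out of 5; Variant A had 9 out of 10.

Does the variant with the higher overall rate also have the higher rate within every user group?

Power users: Control 21/94 = 22.3%, Variant A 39/145 = 26.9% → Variant A
Returning users: Control 4/5 = 80.0%, Variant A 9/10 = 90.0% → Variant A
Overall: Control 25/99 = 25.3%, Variant A 48/155 = 31.0% → Variant A
Variant A wins overall and in every user group — no reversal.

Yes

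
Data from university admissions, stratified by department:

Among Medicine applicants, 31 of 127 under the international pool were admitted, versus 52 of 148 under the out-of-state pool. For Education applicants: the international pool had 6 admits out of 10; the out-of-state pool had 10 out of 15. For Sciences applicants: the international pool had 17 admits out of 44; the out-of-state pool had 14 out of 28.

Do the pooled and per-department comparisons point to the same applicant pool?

Medicine: the international pool 31/127 = 24.4%, the out-of-state pool 52/148 = 35.1% → the out-of-state pool
Education: the international pool 6/10 = 60.0%, the out-of-state pool 10/15 = 66.7% → the out-of-state pool
Sciences: the international pool 17/44 = 38.6%, the out-of-state pool 14/28 = 50.0% → the out-of-state pool
Overall: the international pool 54/181 = 29.8%, the out-of-state pool 76/191 = 39.8% → the out-of-state pool
The out-of-state pool wins overall and in every department group — no reversal.

Yes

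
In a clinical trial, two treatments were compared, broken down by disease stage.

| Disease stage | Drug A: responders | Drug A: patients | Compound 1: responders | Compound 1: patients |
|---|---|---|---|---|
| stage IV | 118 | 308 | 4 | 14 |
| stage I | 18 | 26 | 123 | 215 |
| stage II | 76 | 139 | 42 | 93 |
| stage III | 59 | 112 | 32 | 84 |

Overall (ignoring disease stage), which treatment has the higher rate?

Stage IV: Drug A 118/308 = 38.3%, Compound 1 4/14 = 28.6% → Drug A
Stage I: Drug A 18/26 = 69.2%, Compound 1 123/215 = 57.2% → Drug A
Stage II: Drug A 76/139 = 54.7%, Compound 1 42/93 = 45.2% → Drug A
Stage III: Drug A 59/112 = 52.7%, Compound 1 32/84 = 38.1% → Drug A
Overall: Drug A 271/585 = 46.3%, Compound 1 201/406 = 49.5% → Compound 1
(Drug A wins every disease group but Compound 1 wins overall — Drug A's patients skew toward the low-rate stage IV group.)

Compound 1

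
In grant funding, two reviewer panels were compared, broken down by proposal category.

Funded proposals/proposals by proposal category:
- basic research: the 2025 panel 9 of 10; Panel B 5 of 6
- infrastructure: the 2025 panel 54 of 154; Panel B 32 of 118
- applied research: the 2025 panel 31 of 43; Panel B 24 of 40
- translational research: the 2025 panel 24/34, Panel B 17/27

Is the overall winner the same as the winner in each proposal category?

Basic research: the 2025 panel 9/10 = 90.0%, Panel B 5/6 = 83.3% → the 2025 panel
Infrastructure: the 2025 panel 54/154 = 35.1%, Panel B 32/118 = 27.1% → the 2025 panel
Applied research: the 2025 panel 31/43 = 72.1%, Panel B 24/40 = 60.0% → the 2025 panel
Translational research: the 2025 panel 24/34 = 70.6%, Panel B 17/27 = 63.0% → the 2025 panel
Overall: the 2025 panel 118/241 = 49.0%, Panel B 78/191 = 40.8% → the 2025 panel
The 2025 panel wins overall and in every proposal group — no reversal.

Yes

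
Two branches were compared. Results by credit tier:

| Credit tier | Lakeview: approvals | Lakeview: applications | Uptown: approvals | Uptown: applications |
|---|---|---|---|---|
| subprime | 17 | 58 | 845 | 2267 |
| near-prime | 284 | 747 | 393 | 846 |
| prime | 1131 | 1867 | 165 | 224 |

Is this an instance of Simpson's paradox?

Subprime: Lakeview 17/58 = 29.3%, Uptown 845/2267 = 37.3% → Uptown
Near-prime: Lakeview 284/747 = 38.0%, Uptown 393/846 = 46.5% → Uptown
Prime: Lakeview 1131/1867 = 60.6%, Uptown 165/224 = 73.7% → Uptown
Overall: Lakeview 1432/2672 = 53.6%, Uptown 1403/3337 = 42.0% → Lakeview
Uptown wins each credit group but Lakeview wins overall — the comparison reverses. Uptown's applications skew toward subprime, which has a lower base rate.

Yes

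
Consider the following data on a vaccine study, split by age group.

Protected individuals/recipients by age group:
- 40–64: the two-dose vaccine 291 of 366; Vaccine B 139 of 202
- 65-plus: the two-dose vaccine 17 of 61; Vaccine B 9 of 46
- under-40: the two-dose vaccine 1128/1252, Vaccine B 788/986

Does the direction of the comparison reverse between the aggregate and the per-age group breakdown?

No

40–64: the two-dose vaccine 291/366 = 79.5%, Vaccine B 139/202 = 68.8% → the two-dose vaccine
65-plus: the two-dose vaccine 17/61 = 27.9%, Vaccine B 9/46 = 19.6% → the two-dose vaccine
Under-40: the two-dose vaccine 1128/1252 = 90.1%, Vaccine B 788/986 = 79.9% → the two-dose vaccine
Overall: the two-dose vaccine 1436/1679 = 85.5%, Vaccine B 936/1234 = 75.9% → the two-dose vaccine
The two-dose vaccine wins overall and in every age group — no reversal.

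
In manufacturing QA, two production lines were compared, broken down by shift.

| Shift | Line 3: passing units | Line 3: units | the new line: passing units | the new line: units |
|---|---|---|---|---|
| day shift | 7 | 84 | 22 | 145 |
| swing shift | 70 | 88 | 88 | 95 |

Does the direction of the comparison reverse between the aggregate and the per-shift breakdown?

Day shift: Line 3 7/84 = 8.3%, the new line 22/145 = 15.2% → the new line
Swing shift: Line 3 70/88 = 79.5%, the new line 88/95 = 92.6% → the new line
Overall: Line 3 77/172 = 44.8%, the new line 110/240 = 45.8% → the new line
The new line wins overall and in every shift group — no reversal.

No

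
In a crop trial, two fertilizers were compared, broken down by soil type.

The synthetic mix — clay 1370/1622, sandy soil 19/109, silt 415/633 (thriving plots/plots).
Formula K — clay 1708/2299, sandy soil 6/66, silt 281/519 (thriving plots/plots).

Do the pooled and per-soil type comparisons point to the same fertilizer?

Yes

Clay: the synthetic mix 1370/1622 = 84.5%, Formula K 1708/2299 = 74.3% → the synthetic mix
Sandy soil: the synthetic mix 19/109 = 17.4%, Formula K 6/66 = 9.1% → the synthetic mix
Silt: the synthetic mix 415/633 = 65.6%, Formula K 281/519 = 54.1% → the synthetic mix
Overall: the synthetic mix 1804/2364 = 76.3%, Formula K 1995/2884 = 69.2% → the synthetic mix
The synthetic mix wins overall and in every soil group — no reversal.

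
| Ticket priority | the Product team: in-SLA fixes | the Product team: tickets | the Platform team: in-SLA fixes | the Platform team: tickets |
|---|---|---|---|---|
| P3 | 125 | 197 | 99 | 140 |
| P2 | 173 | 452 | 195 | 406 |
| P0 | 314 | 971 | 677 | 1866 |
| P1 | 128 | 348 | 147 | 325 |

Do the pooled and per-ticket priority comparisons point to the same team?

Yes

P3: the Product team 125/197 = 63.5%, the Platform team 99/140 = 70.7% → the Platform team
P2: the Product team 173/452 = 38.3%, the Platform team 195/406 = 48.0% → the Platform team
P0: the Product team 314/971 = 32.3%, the Platform team 677/1866 = 36.3% → the Platform team
P1: the Product team 128/348 = 36.8%, the Platform team 147/325 = 45.2% → the Platform team
Overall: the Product team 740/1968 = 37.6%, the Platform team 1118/2737 = 40.8% → the Platform team
The Platform team wins overall and in every ticket group — no reversal.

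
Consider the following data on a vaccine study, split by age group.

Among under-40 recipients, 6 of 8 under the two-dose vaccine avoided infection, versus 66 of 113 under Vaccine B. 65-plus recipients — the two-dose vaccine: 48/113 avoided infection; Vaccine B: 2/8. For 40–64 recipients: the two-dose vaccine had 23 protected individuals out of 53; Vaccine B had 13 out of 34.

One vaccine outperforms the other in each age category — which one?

the two-dose vaccine

Under-40: the two-dose vaccine 6/8 = 75.0%, Vaccine B 66/113 = 58.4% → the two-dose vaccine
65-plus: the two-dose vaccine 48/113 = 42.5%, Vaccine B 2/8 = 25.0% → the two-dose vaccine
40–64: the two-dose vaccine 23/53 = 43.4%, Vaccine B 13/34 = 38.2% → the two-dose vaccine
The two-dose vaccine has the higher rate in all 3 groups.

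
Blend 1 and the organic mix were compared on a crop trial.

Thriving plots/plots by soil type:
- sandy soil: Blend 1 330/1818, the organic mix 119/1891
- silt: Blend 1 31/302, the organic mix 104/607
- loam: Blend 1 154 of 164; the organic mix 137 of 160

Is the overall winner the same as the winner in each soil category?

No

Sandy soil: Blend 1 330/1818 = 18.2%, the organic mix 119/1891 = 6.3% → Blend 1
Silt: Blend 1 31/302 = 10.3%, the organic mix 104/607 = 17.1% → the organic mix
Loam: Blend 1 154/164 = 93.9%, the organic mix 137/160 = 85.6% → Blend 1
Overall: Blend 1 515/2284 = 22.5%, the organic mix 360/2658 = 13.5% → Blend 1
Neither sweeps: Blend 1 wins 2 of 3 groups, the organic mix wins 1. Blend 1 wins overall but not every group — no Simpson reversal.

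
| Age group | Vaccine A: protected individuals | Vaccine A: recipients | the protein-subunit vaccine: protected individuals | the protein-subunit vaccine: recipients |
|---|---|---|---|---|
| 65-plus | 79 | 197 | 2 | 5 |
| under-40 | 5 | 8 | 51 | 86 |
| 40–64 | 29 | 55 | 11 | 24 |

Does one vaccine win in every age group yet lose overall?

Yes

65-plus: Vaccine A 79/197 = 40.1%, the protein-subunit vaccine 2/5 = 40.0% → Vaccine A
Under-40: Vaccine A 5/8 = 62.5%, the protein-subunit vaccine 51/86 = 59.3% → Vaccine A
40–64: Vaccine A 29/55 = 52.7%, the protein-subunit vaccine 11/24 = 45.8% → Vaccine A
Overall: Vaccine A 113/260 = 43.5%, the protein-subunit vaccine 64/115 = 55.7% → the protein-subunit vaccine
Vaccine A wins each age group but the protein-subunit vaccine wins overall — the comparison reverses. Vaccine A's recipients skew toward 65-plus, which has a lower base rate.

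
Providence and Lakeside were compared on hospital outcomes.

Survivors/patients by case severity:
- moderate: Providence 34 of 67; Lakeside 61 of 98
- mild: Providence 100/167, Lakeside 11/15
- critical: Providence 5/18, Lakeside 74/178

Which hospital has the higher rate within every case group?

Moderate: Providence 34/67 = 50.7%, Lakeside 61/98 = 62.2% → Lakeside
Mild: Providence 100/167 = 59.9%, Lakeside 11/15 = 73.3% → Lakeside
Critical: Providence 5/18 = 27.8%, Lakeside 74/178 = 41.6% → Lakeside
Lakeside has the higher rate in all 3 groups.

Lakeside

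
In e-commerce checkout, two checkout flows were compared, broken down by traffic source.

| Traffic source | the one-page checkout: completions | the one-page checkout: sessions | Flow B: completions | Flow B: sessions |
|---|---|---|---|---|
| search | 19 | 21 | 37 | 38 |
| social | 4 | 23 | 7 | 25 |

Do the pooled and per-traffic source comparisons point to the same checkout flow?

Search: the one-page checkout 19/21 = 90.5%, Flow B 37/38 = 97.4% → Flow B
Social: the one-page checkout 4/23 = 17.4%, Flow B 7/25 = 28.0% → Flow B
Overall: the one-page checkout 23/44 = 52.3%, Flow B 44/63 = 69.8% → Flow B
Flow B wins overall and in every traffic group — no reversal.

Yes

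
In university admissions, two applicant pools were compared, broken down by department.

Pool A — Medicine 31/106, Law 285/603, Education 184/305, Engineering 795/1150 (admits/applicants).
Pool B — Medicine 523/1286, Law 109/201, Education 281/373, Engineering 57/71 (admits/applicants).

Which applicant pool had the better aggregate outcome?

Medicine: Pool A 31/106 = 29.2%, Pool B 523/1286 = 40.7% → Pool B
Law: Pool A 285/603 = 47.3%, Pool B 109/201 = 54.2% → Pool B
Education: Pool A 184/305 = 60.3%, Pool B 281/373 = 75.3% → Pool B
Engineering: Pool A 795/1150 = 69.1%, Pool B 57/71 = 80.3% → Pool B
Overall: Pool A 1295/2164 = 59.8%, Pool B 970/1931 = 50.2% → Pool A
(Pool B wins every department group but Pool A wins overall — Pool B's applicants skew toward the low-rate Medicine group.)

Pool A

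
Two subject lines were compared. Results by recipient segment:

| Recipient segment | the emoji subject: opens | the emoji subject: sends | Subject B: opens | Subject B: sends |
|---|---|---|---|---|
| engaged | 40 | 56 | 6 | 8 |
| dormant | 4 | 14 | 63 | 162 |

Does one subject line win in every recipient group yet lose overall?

Yes

Engaged: the emoji subject 40/56 = 71.4%, Subject B 6/8 = 75.0% → Subject B
Dormant: the emoji subject 4/14 = 28.6%, Subject B 63/162 = 38.9% → Subject B
Overall: the emoji subject 44/70 = 62.9%, Subject B 69/170 = 40.6% → the emoji subject
Subject B wins each recipient group but the emoji subject wins overall — the comparison reverses. Subject B's sends skew toward dormant, which has a lower base rate.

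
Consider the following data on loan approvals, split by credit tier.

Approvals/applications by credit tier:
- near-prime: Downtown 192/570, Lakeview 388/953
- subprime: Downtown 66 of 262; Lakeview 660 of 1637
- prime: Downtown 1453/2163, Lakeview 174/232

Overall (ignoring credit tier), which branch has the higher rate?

Downtown

Near-prime: Downtown 192/570 = 33.7%, Lakeview 388/953 = 40.7% → Lakeview
Subprime: Downtown 66/262 = 25.2%, Lakeview 660/1637 = 40.3% → Lakeview
Prime: Downtown 1453/2163 = 67.2%, Lakeview 174/232 = 75.0% → Lakeview
Overall: Downtown 1711/2995 = 57.1%, Lakeview 1222/2822 = 43.3% → Downtown
(Lakeview wins every credit group but Downtown wins overall — Lakeview's applications skew toward the low-rate subprime group.)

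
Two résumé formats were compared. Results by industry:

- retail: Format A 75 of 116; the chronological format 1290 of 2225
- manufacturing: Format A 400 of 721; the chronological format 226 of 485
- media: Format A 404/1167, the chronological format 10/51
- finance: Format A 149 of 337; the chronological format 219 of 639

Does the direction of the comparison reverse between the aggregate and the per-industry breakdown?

Yes

Retail: Format A 75/116 = 64.7%, the chronological format 1290/2225 = 58.0% → Format A
Manufacturing: Format A 400/721 = 55.5%, the chronological format 226/485 = 46.6% → Format A
Media: Format A 404/1167 = 34.6%, the chronological format 10/51 = 19.6% → Format A
Finance: Format A 149/337 = 44.2%, the chronological format 219/639 = 34.3% → Format A
Overall: Format A 1028/2341 = 43.9%, the chronological format 1745/3400 = 51.3% → the chronological format
Format A wins each industry group but the chronological format wins overall — the comparison reverses. Format A's applications skew toward media, which has a lower base rate.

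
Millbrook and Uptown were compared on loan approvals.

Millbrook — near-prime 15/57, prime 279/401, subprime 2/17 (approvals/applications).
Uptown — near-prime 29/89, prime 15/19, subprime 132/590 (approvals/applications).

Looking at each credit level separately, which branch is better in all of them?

Uptown

Near-prime: Millbrook 15/57 = 26.3%, Uptown 29/89 = 32.6% → Uptown
Prime: Millbrook 279/401 = 69.6%, Uptown 15/19 = 78.9% → Uptown
Subprime: Millbrook 2/17 = 11.8%, Uptown 132/590 = 22.4% → Uptown
Uptown has the higher rate in all 3 groups.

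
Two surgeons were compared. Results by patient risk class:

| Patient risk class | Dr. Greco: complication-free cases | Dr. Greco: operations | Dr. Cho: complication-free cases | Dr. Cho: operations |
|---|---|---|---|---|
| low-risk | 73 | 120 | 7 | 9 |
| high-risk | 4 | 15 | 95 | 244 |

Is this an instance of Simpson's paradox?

Low-risk: Dr. Greco 73/120 = 60.8%, Dr. Cho 7/9 = 77.8% → Dr. Cho
High-risk: Dr. Greco 4/15 = 26.7%, Dr. Cho 95/244 = 38.9% → Dr. Cho
Overall: Dr. Greco 77/135 = 57.0%, Dr. Cho 102/253 = 40.3% → Dr. Greco
Dr. Cho wins each patient risk group but Dr. Greco wins overall — the comparison reverses. Dr. Cho's operations skew toward high-risk, which has a lower base rate.

Yes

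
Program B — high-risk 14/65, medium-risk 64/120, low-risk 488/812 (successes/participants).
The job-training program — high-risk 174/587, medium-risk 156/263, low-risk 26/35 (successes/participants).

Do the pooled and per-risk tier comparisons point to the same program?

High-risk: Program B 14/65 = 21.5%, the job-training program 174/587 = 29.6% → the job-training program
Medium-risk: Program B 64/120 = 53.3%, the job-training program 156/263 = 59.3% → the job-training program
Low-risk: Program B 488/812 = 60.1%, the job-training program 26/35 = 74.3% → the job-training program
Overall: Program B 566/997 = 56.8%, the job-training program 356/885 = 40.2% → Program B
The job-training program wins each risk group but Program B wins overall — the comparison reverses. The job-training program's participants skew toward high-risk, which has a lower base rate.

No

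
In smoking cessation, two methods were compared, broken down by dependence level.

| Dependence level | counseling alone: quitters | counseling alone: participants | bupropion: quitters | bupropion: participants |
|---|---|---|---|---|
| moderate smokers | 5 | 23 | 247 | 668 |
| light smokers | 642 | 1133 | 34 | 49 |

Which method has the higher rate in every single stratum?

bupropion

Moderate smokers: counseling alone 5/23 = 21.7%, bupropion 247/668 = 37.0% → bupropion
Light smokers: counseling alone 642/1133 = 56.7%, bupropion 34/49 = 69.4% → bupropion
Bupropion has the higher rate in both groups.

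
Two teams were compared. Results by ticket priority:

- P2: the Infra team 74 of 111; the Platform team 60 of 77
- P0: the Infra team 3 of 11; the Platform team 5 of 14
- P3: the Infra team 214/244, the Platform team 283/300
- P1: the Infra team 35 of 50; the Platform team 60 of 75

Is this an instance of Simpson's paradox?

P2: the Infra team 74/111 = 66.7%, the Platform team 60/77 = 77.9% → the Platform team
P0: the Infra team 3/11 = 27.3%, the Platform team 5/14 = 35.7% → the Platform team
P3: the Infra team 214/244 = 87.7%, the Platform team 283/300 = 94.3% → the Platform team
P1: the Infra team 35/50 = 70.0%, the Platform team 60/75 = 80.0% → the Platform team
Overall: the Infra team 326/416 = 78.4%, the Platform team 408/466 = 87.6% → the Platform team
The Platform team wins overall and in every ticket group — no reversal.

No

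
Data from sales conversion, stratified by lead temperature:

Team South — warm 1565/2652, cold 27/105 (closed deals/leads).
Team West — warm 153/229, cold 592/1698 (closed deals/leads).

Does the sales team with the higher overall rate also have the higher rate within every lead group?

Warm: Team South 1565/2652 = 59.0%, Team West 153/229 = 66.8% → Team West
Cold: Team South 27/105 = 25.7%, Team West 592/1698 = 34.9% → Team West
Overall: Team South 1592/2757 = 57.7%, Team West 745/1927 = 38.7% → Team South
Team West wins each lead group but Team South wins overall — the comparison reverses. Team West's leads skew toward cold, which has a lower base rate.

No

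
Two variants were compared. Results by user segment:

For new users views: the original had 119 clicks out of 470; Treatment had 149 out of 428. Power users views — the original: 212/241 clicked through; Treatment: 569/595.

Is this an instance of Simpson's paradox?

No

New users: the original 119/470 = 25.3%, Treatment 149/428 = 34.8% → Treatment
Power users: the original 212/241 = 88.0%, Treatment 569/595 = 95.6% → Treatment
Overall: the original 331/711 = 46.6%, Treatment 718/1023 = 70.2% → Treatment
Treatment wins overall and in every user group — no reversal.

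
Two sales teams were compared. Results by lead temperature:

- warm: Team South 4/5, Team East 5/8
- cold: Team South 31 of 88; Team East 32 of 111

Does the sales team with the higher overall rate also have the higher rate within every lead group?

Yes

Warm: Team South 4/5 = 80.0%, Team East 5/8 = 62.5% → Team South
Cold: Team South 31/88 = 35.2%, Team East 32/111 = 28.8% → Team South
Overall: Team South 35/93 = 37.6%, Team East 37/119 = 31.1% → Team South
Team South wins overall and in every lead group — no reversal.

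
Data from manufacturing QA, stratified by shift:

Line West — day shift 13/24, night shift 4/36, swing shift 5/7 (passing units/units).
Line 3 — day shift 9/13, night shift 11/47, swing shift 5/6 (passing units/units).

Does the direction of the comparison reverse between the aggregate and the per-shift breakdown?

Day shift: Line West 13/24 = 54.2%, Line 3 9/13 = 69.2% → Line 3
Night shift: Line West 4/36 = 11.1%, Line 3 11/47 = 23.4% → Line 3
Swing shift: Line West 5/7 = 71.4%, Line 3 5/6 = 83.3% → Line 3
Overall: Line West 22/67 = 32.8%, Line 3 25/66 = 37.9% → Line 3
Line 3 wins overall and in every shift group — no reversal.

No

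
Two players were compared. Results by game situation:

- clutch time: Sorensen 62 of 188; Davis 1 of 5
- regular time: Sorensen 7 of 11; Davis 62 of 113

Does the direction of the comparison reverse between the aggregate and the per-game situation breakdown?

Yes

Clutch time: Sorensen 62/188 = 33.0%, Davis 1/5 = 20.0% → Sorensen
Regular time: Sorensen 7/11 = 63.6%, Davis 62/113 = 54.9% → Sorensen
Overall: Sorensen 69/199 = 34.7%, Davis 63/118 = 53.4% → Davis
Sorensen wins each game group but Davis wins overall — the comparison reverses. Sorensen's attempts skew toward clutch time, which has a lower base rate.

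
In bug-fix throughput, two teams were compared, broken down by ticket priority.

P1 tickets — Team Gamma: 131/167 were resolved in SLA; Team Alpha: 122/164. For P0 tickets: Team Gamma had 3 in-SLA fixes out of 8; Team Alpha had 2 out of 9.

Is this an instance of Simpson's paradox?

No

P1: Team Gamma 131/167 = 78.4%, Team Alpha 122/164 = 74.4% → Team Gamma
P0: Team Gamma 3/8 = 37.5%, Team Alpha 2/9 = 22.2% → Team Gamma
Overall: Team Gamma 134/175 = 76.6%, Team Alpha 124/173 = 71.7% → Team Gamma
Team Gamma wins overall and in every ticket group — no reversal.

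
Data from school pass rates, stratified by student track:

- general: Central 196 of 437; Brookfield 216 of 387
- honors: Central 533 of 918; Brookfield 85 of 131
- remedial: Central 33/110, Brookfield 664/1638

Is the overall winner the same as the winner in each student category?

No

General: Central 196/437 = 44.9%, Brookfield 216/387 = 55.8% → Brookfield
Honors: Central 533/918 = 58.1%, Brookfield 85/131 = 64.9% → Brookfield
Remedial: Central 33/110 = 30.0%, Brookfield 664/1638 = 40.5% → Brookfield
Overall: Central 762/1465 = 52.0%, Brookfield 965/2156 = 44.8% → Central
Brookfield wins each student group but Central wins overall — the comparison reverses. Brookfield's students skew toward remedial, which has a lower base rate.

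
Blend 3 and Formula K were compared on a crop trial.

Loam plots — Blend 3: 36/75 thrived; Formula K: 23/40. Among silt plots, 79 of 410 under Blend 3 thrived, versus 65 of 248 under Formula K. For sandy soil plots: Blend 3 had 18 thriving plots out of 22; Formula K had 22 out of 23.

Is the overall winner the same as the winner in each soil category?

Loam: Blend 3 36/75 = 48.0%, Formula K 23/40 = 57.5% → Formula K
Silt: Blend 3 79/410 = 19.3%, Formula K 65/248 = 26.2% → Formula K
Sandy soil: Blend 3 18/22 = 81.8%, Formula K 22/23 = 95.7% → Formula K
Overall: Blend 3 133/507 = 26.2%, Formula K 110/311 = 35.4% → Formula K
Formula K wins overall and in every soil group — no reversal.

Yes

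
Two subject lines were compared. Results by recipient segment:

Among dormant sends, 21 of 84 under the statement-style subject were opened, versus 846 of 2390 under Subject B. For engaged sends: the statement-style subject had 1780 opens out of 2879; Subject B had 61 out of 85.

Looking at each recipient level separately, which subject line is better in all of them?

Subject B

Dormant: the statement-style subject 21/84 = 25.0%, Subject B 846/2390 = 35.4% → Subject B
Engaged: the statement-style subject 1780/2879 = 61.8%, Subject B 61/85 = 71.8% → Subject B
Subject B has the higher rate in both groups.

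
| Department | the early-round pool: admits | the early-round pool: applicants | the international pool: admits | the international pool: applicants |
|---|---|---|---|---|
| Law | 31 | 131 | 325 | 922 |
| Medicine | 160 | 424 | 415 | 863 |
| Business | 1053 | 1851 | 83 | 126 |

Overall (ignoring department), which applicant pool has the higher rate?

Law: the early-round pool 31/131 = 23.7%, the international pool 325/922 = 35.2% → the international pool
Medicine: the early-round pool 160/424 = 37.7%, the international pool 415/863 = 48.1% → the international pool
Business: the early-round pool 1053/1851 = 56.9%, the international pool 83/126 = 65.9% → the international pool
Overall: the early-round pool 1244/2406 = 51.7%, the international pool 823/1911 = 43.1% → the early-round pool
(The international pool wins every department group but the early-round pool wins overall — the international pool's applicants skew toward the low-rate Law group.)

the early-round pool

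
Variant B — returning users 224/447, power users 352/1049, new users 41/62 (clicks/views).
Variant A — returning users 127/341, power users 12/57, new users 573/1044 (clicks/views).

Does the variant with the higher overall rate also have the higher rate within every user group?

Returning users: Variant B 224/447 = 50.1%, Variant A 127/341 = 37.2% → Variant B
Power users: Variant B 352/1049 = 33.6%, Variant A 12/57 = 21.1% → Variant B
New users: Variant B 41/62 = 66.1%, Variant A 573/1044 = 54.9% → Variant B
Overall: Variant B 617/1558 = 39.6%, Variant A 712/1442 = 49.4% → Variant A
Variant B wins each user group but Variant A wins overall — the comparison reverses. Variant B's views skew toward power users, which has a lower base rate.

No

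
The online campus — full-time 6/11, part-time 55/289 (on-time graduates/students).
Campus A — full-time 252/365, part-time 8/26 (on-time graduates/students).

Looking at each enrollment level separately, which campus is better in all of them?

Full-time: the online campus 6/11 = 54.5%, Campus A 252/365 = 69.0% → Campus A
Part-time: the online campus 55/289 = 19.0%, Campus A 8/26 = 30.8% → Campus A
Campus A has the higher rate in both groups.

Campus A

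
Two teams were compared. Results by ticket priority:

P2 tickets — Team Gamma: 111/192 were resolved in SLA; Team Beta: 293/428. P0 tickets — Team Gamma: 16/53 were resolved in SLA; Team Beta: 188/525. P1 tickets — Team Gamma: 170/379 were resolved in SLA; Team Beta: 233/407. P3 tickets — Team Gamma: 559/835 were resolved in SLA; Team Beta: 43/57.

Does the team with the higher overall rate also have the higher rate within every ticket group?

No

P2: Team Gamma 111/192 = 57.8%, Team Beta 293/428 = 68.5% → Team Beta
P0: Team Gamma 16/53 = 30.2%, Team Beta 188/525 = 35.8% → Team Beta
P1: Team Gamma 170/379 = 44.9%, Team Beta 233/407 = 57.2% → Team Beta
P3: Team Gamma 559/835 = 66.9%, Team Beta 43/57 = 75.4% → Team Beta
Overall: Team Gamma 856/1459 = 58.7%, Team Beta 757/1417 = 53.4% → Team Gamma
Team Beta wins each ticket group but Team Gamma wins overall — the comparison reverses. Team Beta's tickets skew toward P0, which has a lower base rate.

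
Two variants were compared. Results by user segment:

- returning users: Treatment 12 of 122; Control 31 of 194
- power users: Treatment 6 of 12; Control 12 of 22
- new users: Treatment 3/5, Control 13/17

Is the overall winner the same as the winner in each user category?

Yes

Returning users: Treatment 12/122 = 9.8%, Control 31/194 = 16.0% → Control
Power users: Treatment 6/12 = 50.0%, Control 12/22 = 54.5% → Control
New users: Treatment 3/5 = 60.0%, Control 13/17 = 76.5% → Control
Overall: Treatment 21/139 = 15.1%, Control 56/233 = 24.0% → Control
Control wins overall and in every user group — no reversal.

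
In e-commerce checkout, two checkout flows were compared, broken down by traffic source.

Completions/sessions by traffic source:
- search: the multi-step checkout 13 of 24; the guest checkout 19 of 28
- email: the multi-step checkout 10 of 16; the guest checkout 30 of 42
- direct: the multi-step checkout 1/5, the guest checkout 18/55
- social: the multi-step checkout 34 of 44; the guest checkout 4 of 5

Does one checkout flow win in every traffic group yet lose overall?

Search: the multi-step checkout 13/24 = 54.2%, the guest checkout 19/28 = 67.9% → the guest checkout
Email: the multi-step checkout 10/16 = 62.5%, the guest checkout 30/42 = 71.4% → the guest checkout
Direct: the multi-step checkout 1/5 = 20.0%, the guest checkout 18/55 = 32.7% → the guest checkout
Social: the multi-step checkout 34/44 = 77.3%, the guest checkout 4/5 = 80.0% → the guest checkout
Overall: the multi-step checkout 58/89 = 65.2%, the guest checkout 71/130 = 54.6% → the multi-step checkout
The guest checkout wins each traffic group but the multi-step checkout wins overall — the comparison reverses. The guest checkout's sessions skew toward direct, which has a lower base rate.

Yes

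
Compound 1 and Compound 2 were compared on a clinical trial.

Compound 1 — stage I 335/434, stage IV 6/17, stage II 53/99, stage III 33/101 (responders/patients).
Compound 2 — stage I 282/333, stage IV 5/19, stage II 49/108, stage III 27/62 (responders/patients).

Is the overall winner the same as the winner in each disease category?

Stage I: Compound 1 335/434 = 77.2%, Compound 2 282/333 = 84.7% → Compound 2
Stage IV: Compound 1 6/17 = 35.3%, Compound 2 5/19 = 26.3% → Compound 1
Stage II: Compound 1 53/99 = 53.5%, Compound 2 49/108 = 45.4% → Compound 1
Stage III: Compound 1 33/101 = 32.7%, Compound 2 27/62 = 43.5% → Compound 2
Overall: Compound 1 427/651 = 65.6%, Compound 2 363/522 = 69.5% → Compound 2
Neither sweeps: Compound 1 wins 2 of 4 groups, Compound 2 wins 2. Compound 2 wins overall but not every group — no Simpson reversal.

No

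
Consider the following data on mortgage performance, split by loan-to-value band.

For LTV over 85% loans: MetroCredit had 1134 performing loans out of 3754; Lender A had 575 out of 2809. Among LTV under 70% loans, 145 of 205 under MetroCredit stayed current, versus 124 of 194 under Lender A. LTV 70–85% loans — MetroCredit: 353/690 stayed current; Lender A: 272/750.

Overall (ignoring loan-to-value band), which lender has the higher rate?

LTV over 85%: MetroCredit 1134/3754 = 30.2%, Lender A 575/2809 = 20.5% → MetroCredit
LTV under 70%: MetroCredit 145/205 = 70.7%, Lender A 124/194 = 63.9% → MetroCredit
LTV 70–85%: MetroCredit 353/690 = 51.2%, Lender A 272/750 = 36.3% → MetroCredit
Overall: MetroCredit 1632/4649 = 35.1%, Lender A 971/3753 = 25.9% → MetroCredit

MetroCredit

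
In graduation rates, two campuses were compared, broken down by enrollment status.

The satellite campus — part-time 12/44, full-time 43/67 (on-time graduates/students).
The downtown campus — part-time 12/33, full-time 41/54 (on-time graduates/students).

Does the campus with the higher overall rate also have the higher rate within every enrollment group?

Part-time: the satellite campus 12/44 = 27.3%, the downtown campus 12/33 = 36.4% → the downtown campus
Full-time: the satellite campus 43/67 = 64.2%, the downtown campus 41/54 = 75.9% → the downtown campus
Overall: the satellite campus 55/111 = 49.5%, the downtown campus 53/87 = 60.9% → the downtown campus
The downtown campus wins overall and in every enrollment group — no reversal.

Yes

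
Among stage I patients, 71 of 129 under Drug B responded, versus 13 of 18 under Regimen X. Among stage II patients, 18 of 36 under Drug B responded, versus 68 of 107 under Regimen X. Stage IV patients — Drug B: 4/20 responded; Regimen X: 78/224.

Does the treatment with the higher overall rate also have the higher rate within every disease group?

Stage I: Drug B 71/129 = 55.0%, Regimen X 13/18 = 72.2% → Regimen X
Stage II: Drug B 18/36 = 50.0%, Regimen X 68/107 = 63.6% → Regimen X
Stage IV: Drug B 4/20 = 20.0%, Regimen X 78/224 = 34.8% → Regimen X
Overall: Drug B 93/185 = 50.3%, Regimen X 159/349 = 45.6% → Drug B
Regimen X wins each disease group but Drug B wins overall — the comparison reverses. Regimen X's patients skew toward stage IV, which has a lower base rate.

No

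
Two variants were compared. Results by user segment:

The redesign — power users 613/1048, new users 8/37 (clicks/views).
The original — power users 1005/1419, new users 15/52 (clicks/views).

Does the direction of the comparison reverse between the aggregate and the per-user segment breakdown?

No

Power users: the redesign 613/1048 = 58.5%, the original 1005/1419 = 70.8% → the original
New users: the redesign 8/37 = 21.6%, the original 15/52 = 28.8% → the original
Overall: the redesign 621/1085 = 57.2%, the original 1020/1471 = 69.3% → the original
The original wins overall and in every user group — no reversal.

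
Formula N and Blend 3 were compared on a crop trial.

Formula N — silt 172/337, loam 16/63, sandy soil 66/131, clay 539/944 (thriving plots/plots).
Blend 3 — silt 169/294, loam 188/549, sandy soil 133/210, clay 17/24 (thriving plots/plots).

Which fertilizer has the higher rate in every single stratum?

Blend 3

Silt: Formula N 172/337 = 51.0%, Blend 3 169/294 = 57.5% → Blend 3
Loam: Formula N 16/63 = 25.4%, Blend 3 188/549 = 34.2% → Blend 3
Sandy soil: Formula N 66/131 = 50.4%, Blend 3 133/210 = 63.3% → Blend 3
Clay: Formula N 539/944 = 57.1%, Blend 3 17/24 = 70.8% → Blend 3
Blend 3 has the higher rate in all 4 groups.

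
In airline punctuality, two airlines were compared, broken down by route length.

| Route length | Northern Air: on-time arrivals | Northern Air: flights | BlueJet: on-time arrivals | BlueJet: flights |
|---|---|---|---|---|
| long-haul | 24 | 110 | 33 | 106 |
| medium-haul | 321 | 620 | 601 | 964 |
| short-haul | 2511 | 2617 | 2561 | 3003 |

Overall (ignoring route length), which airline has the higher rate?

Long-haul: Northern Air 24/110 = 21.8%, BlueJet 33/106 = 31.1% → BlueJet
Medium-haul: Northern Air 321/620 = 51.8%, BlueJet 601/964 = 62.3% → BlueJet
Short-haul: Northern Air 2511/2617 = 95.9%, BlueJet 2561/3003 = 85.3% → Northern Air
Overall: Northern Air 2856/3347 = 85.3%, BlueJet 3195/4073 = 78.4% → Northern Air
(Neither sweeps every route group, but Northern Air has the higher pooled rate.)

Northern Air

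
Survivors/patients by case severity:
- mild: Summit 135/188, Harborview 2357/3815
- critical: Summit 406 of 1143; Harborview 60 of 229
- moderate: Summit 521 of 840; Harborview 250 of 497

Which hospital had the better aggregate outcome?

Mild: Summit 135/188 = 71.8%, Harborview 2357/3815 = 61.8% → Summit
Critical: Summit 406/1143 = 35.5%, Harborview 60/229 = 26.2% → Summit
Moderate: Summit 521/840 = 62.0%, Harborview 250/497 = 50.3% → Summit
Overall: Summit 1062/2171 = 48.9%, Harborview 2667/4541 = 58.7% → Harborview
(Summit wins every case group but Harborview wins overall — Summit's patients skew toward the low-rate critical group.)

Harborview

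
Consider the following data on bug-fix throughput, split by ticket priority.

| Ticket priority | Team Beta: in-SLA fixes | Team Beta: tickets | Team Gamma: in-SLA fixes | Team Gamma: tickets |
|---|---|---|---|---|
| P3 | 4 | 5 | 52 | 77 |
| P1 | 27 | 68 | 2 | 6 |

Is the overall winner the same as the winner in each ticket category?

No

P3: Team Beta 4/5 = 80.0%, Team Gamma 52/77 = 67.5% → Team Beta
P1: Team Beta 27/68 = 39.7%, Team Gamma 2/6 = 33.3% → Team Beta
Overall: Team Beta 31/73 = 42.5%, Team Gamma 54/83 = 65.1% → Team Gamma
Team Beta wins each ticket group but Team Gamma wins overall — the comparison reverses. Team Beta's tickets skew toward P1, which has a lower base rate.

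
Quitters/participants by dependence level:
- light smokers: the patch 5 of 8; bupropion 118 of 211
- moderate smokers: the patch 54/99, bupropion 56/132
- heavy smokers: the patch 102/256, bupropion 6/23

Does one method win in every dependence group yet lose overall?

Light smokers: the patch 5/8 = 62.5%, bupropion 118/211 = 55.9% → the patch
Moderate smokers: the patch 54/99 = 54.5%, bupropion 56/132 = 42.4% → the patch
Heavy smokers: the patch 102/256 = 39.8%, bupropion 6/23 = 26.1% → the patch
Overall: the patch 161/363 = 44.4%, bupropion 180/366 = 49.2% → bupropion
The patch wins each dependence group but bupropion wins overall — the comparison reverses. The patch's participants skew toward heavy smokers, which has a lower base rate.

Yes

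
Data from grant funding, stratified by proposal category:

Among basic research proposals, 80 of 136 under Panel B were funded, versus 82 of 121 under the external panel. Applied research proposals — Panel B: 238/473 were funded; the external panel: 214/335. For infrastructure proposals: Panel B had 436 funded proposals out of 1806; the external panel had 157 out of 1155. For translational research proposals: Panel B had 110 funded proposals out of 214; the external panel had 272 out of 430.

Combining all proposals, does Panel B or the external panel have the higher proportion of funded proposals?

Basic research: Panel B 80/136 = 58.8%, the external panel 82/121 = 67.8% → the external panel
Applied research: Panel B 238/473 = 50.3%, the external panel 214/335 = 63.9% → the external panel
Infrastructure: Panel B 436/1806 = 24.1%, the external panel 157/1155 = 13.6% → Panel B
Translational research: Panel B 110/214 = 51.4%, the external panel 272/430 = 63.3% → the external panel
Overall: Panel B 864/2629 = 32.9%, the external panel 725/2041 = 35.5% → the external panel
(Neither sweeps every proposal group, but the external panel has the higher pooled rate.)

the external panel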